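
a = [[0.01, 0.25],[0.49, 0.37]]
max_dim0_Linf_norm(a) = 0.49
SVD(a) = [[-0.27, -0.96], [-0.96, 0.27]] @ diag([0.6361828627712619, 0.18673876168637737]) @ [[-0.75, -0.67], [0.67, -0.75]]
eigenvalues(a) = [-0.2, 0.58]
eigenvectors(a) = [[-0.76, -0.40],  [0.65, -0.92]]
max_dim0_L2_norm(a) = 0.49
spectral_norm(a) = 0.64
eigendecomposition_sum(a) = [[-0.15, 0.06],[0.13, -0.06]] + [[0.16, 0.19], [0.36, 0.43]]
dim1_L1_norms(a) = [0.26, 0.86]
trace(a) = 0.38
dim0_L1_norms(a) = [0.5, 0.62]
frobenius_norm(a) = 0.66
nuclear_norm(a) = 0.82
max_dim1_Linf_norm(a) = 0.49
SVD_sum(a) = [[0.13, 0.12],[0.46, 0.41]] + [[-0.12, 0.13],  [0.03, -0.04]]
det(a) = -0.12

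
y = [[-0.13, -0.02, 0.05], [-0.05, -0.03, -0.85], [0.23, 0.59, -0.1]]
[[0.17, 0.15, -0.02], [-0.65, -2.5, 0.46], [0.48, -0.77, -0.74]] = y @ [[-1.21,0.09,0.19], [1.42,-0.83,-1.41], [0.78,2.97,-0.5]]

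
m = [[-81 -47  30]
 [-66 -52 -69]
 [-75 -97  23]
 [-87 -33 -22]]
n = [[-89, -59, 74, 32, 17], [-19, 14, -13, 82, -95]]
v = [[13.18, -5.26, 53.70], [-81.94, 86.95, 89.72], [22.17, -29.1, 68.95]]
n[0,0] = -89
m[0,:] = [-81, -47, 30]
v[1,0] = -81.94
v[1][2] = 89.72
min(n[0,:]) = -89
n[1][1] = 14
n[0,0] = -89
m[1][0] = -66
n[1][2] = -13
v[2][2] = 68.95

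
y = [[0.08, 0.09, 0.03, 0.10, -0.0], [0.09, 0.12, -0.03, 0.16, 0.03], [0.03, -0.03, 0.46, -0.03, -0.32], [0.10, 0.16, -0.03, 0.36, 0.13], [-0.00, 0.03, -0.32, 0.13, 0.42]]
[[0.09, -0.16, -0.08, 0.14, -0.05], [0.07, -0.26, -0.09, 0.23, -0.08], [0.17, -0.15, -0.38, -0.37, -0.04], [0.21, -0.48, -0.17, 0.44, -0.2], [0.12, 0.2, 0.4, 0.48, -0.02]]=y @ [[1.24, -0.06, 1.78, 0.24, -0.66], [-0.70, 0.04, -1.63, 0.92, 0.97], [0.92, 0.59, -0.46, -0.19, 0.15], [0.28, -1.81, -0.59, 0.45, -0.90], [0.94, 1.49, 0.89, 0.79, 0.27]]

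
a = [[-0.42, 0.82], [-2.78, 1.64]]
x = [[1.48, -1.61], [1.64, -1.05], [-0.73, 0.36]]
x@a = [[3.85, -1.43],[2.23, -0.38],[-0.69, -0.01]]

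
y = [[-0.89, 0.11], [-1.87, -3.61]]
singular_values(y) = [4.08, 0.84]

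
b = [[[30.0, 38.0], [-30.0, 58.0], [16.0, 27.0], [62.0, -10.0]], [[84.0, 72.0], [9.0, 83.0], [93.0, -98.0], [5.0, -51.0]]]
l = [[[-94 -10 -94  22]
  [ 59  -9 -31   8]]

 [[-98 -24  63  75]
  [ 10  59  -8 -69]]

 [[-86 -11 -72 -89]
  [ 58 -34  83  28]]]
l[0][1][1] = -9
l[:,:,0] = [[-94, 59], [-98, 10], [-86, 58]]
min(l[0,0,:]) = -94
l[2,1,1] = -34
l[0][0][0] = -94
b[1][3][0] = 5.0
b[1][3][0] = 5.0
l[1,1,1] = 59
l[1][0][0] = -98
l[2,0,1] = -11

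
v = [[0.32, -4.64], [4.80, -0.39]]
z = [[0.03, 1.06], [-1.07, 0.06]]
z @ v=[[5.1, -0.55], [-0.05, 4.94]]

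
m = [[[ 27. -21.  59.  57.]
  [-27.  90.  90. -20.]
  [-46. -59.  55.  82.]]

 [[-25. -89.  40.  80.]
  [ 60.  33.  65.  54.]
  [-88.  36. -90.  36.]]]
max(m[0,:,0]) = 27.0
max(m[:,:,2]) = 90.0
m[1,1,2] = 65.0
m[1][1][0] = 60.0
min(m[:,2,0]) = -88.0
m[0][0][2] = 59.0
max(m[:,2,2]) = 55.0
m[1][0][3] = 80.0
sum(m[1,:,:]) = 112.0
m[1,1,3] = 54.0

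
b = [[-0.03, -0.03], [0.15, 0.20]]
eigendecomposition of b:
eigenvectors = [[-0.81, 0.14], [0.58, -0.99]]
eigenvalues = [-0.01, 0.18]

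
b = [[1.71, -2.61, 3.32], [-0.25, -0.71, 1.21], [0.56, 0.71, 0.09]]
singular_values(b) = [4.72, 1.03, 0.55]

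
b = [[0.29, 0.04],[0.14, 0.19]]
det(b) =0.050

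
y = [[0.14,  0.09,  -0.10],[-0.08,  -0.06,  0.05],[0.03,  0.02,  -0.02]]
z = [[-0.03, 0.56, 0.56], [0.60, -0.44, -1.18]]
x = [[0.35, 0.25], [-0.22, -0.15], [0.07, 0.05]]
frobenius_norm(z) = 1.60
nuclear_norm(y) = 0.24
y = x @ z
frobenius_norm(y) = 0.23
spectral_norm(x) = 0.51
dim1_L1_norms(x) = [0.6, 0.37, 0.12]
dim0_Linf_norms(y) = [0.14, 0.09, 0.1]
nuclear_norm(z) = 1.95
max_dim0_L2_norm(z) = 1.31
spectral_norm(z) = 1.56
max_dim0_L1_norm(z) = 1.74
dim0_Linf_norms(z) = [0.6, 0.56, 1.18]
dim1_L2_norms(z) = [0.79, 1.39]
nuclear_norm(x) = 0.52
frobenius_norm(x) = 0.51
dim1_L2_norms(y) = [0.19, 0.11, 0.04]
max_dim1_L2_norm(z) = 1.39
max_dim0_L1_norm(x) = 0.64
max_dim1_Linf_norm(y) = 0.14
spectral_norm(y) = 0.23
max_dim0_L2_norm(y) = 0.16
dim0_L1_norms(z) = [0.63, 1.0, 1.74]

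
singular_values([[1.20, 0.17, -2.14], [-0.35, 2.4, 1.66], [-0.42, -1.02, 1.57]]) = [3.47, 2.48, 0.42]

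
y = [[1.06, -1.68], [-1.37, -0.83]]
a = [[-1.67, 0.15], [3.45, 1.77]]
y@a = [[-7.57, -2.81], [-0.58, -1.67]]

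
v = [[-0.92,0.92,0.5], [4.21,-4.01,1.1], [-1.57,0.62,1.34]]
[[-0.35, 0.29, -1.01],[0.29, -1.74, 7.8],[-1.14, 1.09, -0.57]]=v @ [[0.52, -1.02, 0.92],[0.36, -0.66, -0.71],[-0.41, -0.08, 0.98]]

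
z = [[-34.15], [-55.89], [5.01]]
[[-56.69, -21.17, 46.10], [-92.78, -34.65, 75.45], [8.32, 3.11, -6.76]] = z @ [[1.66, 0.62, -1.35]]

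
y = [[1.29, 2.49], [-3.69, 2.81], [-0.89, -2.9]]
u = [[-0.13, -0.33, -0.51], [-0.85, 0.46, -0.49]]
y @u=[[-2.28, 0.72, -1.88],[-1.91, 2.51, 0.5],[2.58, -1.04, 1.87]]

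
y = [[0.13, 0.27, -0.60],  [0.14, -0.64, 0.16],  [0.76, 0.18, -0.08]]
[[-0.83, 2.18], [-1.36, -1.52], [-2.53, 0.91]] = y @ [[-3.58, 0.48], [1.68, 1.8], [1.37, -2.72]]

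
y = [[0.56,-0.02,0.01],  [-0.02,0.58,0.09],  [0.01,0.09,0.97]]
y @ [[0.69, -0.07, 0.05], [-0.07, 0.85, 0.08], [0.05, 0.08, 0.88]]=[[0.39, -0.06, 0.04], [-0.05, 0.50, 0.12], [0.05, 0.15, 0.86]]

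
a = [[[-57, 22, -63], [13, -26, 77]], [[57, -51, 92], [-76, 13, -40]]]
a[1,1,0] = -76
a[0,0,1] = 22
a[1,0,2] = 92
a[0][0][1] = 22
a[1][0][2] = 92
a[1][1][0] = -76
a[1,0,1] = -51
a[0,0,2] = -63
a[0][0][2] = -63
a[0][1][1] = -26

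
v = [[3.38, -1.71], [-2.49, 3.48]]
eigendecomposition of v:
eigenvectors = [[-0.65, 0.63], [-0.76, -0.78]]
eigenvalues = [1.37, 5.49]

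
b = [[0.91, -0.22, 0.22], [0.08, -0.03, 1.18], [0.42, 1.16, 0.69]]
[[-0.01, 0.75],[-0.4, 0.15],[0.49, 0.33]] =b @[[0.20, 0.8], [0.55, -0.05], [-0.34, 0.07]]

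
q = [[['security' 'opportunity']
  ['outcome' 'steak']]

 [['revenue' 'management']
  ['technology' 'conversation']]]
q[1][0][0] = 'revenue'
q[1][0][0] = 'revenue'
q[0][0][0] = 'security'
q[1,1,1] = 'conversation'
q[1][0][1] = 'management'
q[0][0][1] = 'opportunity'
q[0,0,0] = 'security'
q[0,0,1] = 'opportunity'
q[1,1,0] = 'technology'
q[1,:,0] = ['revenue', 'technology']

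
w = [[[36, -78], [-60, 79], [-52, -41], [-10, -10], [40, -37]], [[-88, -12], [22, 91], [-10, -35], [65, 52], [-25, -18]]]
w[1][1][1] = 91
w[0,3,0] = -10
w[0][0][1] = -78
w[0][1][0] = -60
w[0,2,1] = -41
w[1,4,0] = -25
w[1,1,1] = 91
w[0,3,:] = [-10, -10]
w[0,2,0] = -52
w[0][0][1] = -78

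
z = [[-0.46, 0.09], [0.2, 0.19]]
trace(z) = -0.27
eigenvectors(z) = [[-0.96, -0.13],[0.28, -0.99]]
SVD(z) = [[-0.92, 0.39], [0.39, 0.92]] @ diag([0.5016529903566174, 0.2101053956143524]) @ [[1.0,-0.02], [0.02,1.00]]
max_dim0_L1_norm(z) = 0.66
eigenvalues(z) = [-0.49, 0.22]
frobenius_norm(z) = 0.54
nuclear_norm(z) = 0.71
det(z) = -0.11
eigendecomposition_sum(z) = [[-0.47,0.06], [0.14,-0.02]] + [[0.01, 0.03],  [0.06, 0.21]]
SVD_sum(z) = [[-0.46, 0.01], [0.2, -0.00]] + [[0.00, 0.08], [0.0, 0.19]]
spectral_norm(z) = 0.50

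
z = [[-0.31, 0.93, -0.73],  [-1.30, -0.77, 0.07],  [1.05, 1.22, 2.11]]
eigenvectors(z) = [[(0.16+0.65j), (0.16-0.65j), (-0.25+0j)], [(-0.67+0j), -0.67-0.00j, 0.14+0.00j], [0.31-0.11j, (0.31+0.11j), (0.96+0j)]]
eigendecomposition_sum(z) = [[(-0.11+0.72j), 0.59+0.32j, (-0.11+0.14j)],[(-0.67-0.28j), -0.46+0.50j, -0.11-0.14j],[0.35+0.01j, (0.12-0.3j), 0.07+0.05j]] + [[(-0.11-0.72j), 0.59-0.32j, -0.11-0.14j], [(-0.67+0.28j), -0.46-0.50j, -0.11+0.14j], [0.35-0.01j, 0.12+0.30j, 0.07-0.05j]] + [[(-0.09-0j), (-0.25-0j), (-0.5-0j)], [(0.05+0j), 0.14+0.00j, 0.28+0.00j], [(0.34+0j), (0.97+0j), (1.96+0j)]]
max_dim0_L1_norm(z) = 2.92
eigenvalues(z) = [(-0.49+1.26j), (-0.49-1.26j), (2.02+0j)]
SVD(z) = [[-0.09,-0.7,-0.71], [-0.35,0.69,-0.64], [0.93,0.19,-0.31]] @ diag([2.814796117596338, 1.4323642115241388, 0.9219303563227635]) @ [[0.52, 0.47, 0.71],[-0.33, -0.66, 0.68],[0.79, -0.59, -0.19]]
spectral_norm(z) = 2.81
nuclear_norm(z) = 5.17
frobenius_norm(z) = 3.29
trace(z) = 1.03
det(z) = 3.72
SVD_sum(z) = [[-0.13, -0.11, -0.17], [-0.51, -0.47, -0.7], [1.36, 1.24, 1.87]] + [[0.33, 0.66, -0.68],  [-0.32, -0.65, 0.66],  [-0.09, -0.18, 0.19]] + [[-0.51,  0.38,  0.12],[-0.46,  0.34,  0.11],[-0.22,  0.16,  0.05]]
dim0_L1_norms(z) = [2.66, 2.92, 2.91]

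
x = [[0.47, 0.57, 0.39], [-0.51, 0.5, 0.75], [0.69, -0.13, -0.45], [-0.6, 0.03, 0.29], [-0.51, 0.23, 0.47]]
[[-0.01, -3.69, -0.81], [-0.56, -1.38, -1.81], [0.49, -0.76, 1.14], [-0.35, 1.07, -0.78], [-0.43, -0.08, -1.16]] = x @ [[-0.47,  -2.34,  0.80], [2.01,  -4.06,  -1.48], [-2.4,  -0.72,  -0.88]]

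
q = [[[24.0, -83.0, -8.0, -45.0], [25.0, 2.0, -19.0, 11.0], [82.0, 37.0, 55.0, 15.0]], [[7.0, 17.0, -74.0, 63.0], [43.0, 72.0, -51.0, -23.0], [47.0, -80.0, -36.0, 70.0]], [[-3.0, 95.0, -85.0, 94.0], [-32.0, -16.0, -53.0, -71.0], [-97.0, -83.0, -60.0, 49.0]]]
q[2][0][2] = -85.0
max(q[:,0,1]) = 95.0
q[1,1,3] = -23.0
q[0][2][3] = 15.0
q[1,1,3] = -23.0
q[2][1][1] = -16.0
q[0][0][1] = -83.0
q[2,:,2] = [-85.0, -53.0, -60.0]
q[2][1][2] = -53.0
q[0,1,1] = 2.0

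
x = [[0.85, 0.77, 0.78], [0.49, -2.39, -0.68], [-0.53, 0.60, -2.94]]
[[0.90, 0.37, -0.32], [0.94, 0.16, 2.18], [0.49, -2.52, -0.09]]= x@ [[1.43, -0.03, 0.49],  [0.02, -0.3, -0.75],  [-0.42, 0.8, -0.21]]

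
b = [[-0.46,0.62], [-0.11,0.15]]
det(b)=-0.001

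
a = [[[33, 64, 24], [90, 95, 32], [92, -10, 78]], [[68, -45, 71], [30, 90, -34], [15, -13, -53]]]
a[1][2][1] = -13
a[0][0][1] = 64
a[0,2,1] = -10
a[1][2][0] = 15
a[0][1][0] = 90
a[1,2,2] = -53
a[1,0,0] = 68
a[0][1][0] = 90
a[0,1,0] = 90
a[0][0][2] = 24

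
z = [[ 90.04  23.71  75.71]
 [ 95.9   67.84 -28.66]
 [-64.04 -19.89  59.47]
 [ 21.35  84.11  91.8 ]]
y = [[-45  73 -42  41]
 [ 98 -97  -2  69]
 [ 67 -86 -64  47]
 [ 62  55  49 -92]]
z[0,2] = 75.71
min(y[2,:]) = -86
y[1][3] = 69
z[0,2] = 75.71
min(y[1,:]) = -97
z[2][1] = -19.89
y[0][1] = 73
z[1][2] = -28.66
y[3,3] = -92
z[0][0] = 90.04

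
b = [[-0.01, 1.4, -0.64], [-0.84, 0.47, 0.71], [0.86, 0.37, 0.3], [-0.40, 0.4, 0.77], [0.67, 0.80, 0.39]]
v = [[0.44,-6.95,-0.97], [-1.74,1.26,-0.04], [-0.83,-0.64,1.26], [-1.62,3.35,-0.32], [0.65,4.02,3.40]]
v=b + [[0.45,-8.35,-0.33], [-0.90,0.79,-0.75], [-1.69,-1.01,0.96], [-1.22,2.95,-1.09], [-0.02,3.22,3.01]]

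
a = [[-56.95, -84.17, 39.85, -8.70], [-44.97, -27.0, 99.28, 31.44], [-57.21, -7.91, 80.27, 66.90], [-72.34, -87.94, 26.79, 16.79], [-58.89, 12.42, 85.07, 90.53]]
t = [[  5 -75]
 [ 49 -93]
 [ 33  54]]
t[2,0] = 33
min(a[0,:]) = -84.17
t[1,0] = 49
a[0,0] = -56.95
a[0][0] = -56.95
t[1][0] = 49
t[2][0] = 33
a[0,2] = 39.85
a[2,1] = -7.91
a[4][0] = -58.89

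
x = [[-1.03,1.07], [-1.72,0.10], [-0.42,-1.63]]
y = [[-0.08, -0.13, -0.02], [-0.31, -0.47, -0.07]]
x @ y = [[-0.25, -0.37, -0.05],[0.11, 0.18, 0.03],[0.54, 0.82, 0.12]]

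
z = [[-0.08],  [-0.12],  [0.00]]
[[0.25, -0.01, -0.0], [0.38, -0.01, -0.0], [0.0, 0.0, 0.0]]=z@[[-3.18, 0.11, 0.01]]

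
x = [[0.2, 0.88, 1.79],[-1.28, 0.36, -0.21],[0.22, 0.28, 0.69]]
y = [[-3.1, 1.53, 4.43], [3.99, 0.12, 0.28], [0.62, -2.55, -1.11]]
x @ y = [[4.0, -4.15, -0.85], [5.27, -1.38, -5.34], [0.86, -1.39, 0.29]]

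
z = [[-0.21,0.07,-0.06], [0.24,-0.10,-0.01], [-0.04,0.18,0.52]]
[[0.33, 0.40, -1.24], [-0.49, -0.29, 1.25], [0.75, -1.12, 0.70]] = z @ [[-2.77, -2.08, 2.96], [-1.95, -1.94, -5.79], [1.91, -1.65, 3.58]]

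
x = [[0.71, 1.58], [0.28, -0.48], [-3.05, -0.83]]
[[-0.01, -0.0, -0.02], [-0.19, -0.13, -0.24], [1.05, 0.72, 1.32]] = x@[[-0.39, -0.27, -0.49], [0.17, 0.12, 0.21]]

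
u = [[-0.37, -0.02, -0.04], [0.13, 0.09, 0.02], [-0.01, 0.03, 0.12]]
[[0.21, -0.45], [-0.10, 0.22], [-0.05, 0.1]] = u @ [[-0.52,1.10], [-0.32,0.68], [-0.35,0.73]]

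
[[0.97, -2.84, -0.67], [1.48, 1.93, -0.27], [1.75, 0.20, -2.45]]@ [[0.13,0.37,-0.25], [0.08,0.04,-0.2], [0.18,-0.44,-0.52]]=[[-0.22, 0.54, 0.67], [0.3, 0.74, -0.62], [-0.2, 1.73, 0.8]]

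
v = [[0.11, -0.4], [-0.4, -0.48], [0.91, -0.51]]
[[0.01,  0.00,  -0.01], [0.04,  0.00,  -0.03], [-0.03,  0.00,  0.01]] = v @ [[-0.05, 0.00, 0.03], [-0.04, 0.0, 0.03]]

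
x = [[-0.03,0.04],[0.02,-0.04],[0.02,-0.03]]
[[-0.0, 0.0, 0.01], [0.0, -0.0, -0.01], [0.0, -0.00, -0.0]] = x @ [[-0.04, 0.05, 0.12], [-0.06, 0.1, 0.22]]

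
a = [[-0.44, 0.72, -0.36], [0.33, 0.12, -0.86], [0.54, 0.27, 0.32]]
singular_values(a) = [1.07, 0.79, 0.64]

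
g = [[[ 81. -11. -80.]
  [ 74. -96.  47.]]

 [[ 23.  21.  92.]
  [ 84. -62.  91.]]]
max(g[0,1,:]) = 74.0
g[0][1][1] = -96.0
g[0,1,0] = 74.0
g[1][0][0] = 23.0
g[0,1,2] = 47.0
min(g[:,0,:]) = -80.0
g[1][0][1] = 21.0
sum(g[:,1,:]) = 138.0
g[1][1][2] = 91.0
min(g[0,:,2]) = -80.0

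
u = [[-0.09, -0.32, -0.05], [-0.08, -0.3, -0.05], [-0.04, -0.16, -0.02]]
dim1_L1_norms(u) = [0.46, 0.43, 0.22]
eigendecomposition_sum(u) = [[-0.09, -0.32, -0.05], [-0.08, -0.3, -0.05], [-0.04, -0.16, -0.03]] + [[-0.0, 0.00, 0.00], [0.00, -0.00, -0.00], [0.00, -0.0, -0.00]] + [[0.0, -0.0, 0.00], [-0.00, 0.0, -0.0], [0.0, -0.0, 0.01]]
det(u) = 0.00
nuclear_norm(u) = 0.50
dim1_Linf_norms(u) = [0.32, 0.3, 0.16]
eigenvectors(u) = [[-0.69, -0.94, 0.17], [-0.64, 0.21, -0.2], [-0.33, 0.27, 0.97]]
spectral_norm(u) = 0.49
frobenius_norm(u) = 0.49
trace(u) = -0.41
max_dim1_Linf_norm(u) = 0.32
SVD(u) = [[-0.69, -0.21, -0.7], [-0.64, -0.28, 0.71], [-0.34, 0.94, 0.06]] @ diag([0.48933117652476, 0.006320105609043169, 0.003880199219735265]) @ [[0.26, 0.95, 0.15], [0.48, -0.26, 0.84], [0.84, -0.15, -0.52]]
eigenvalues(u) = [-0.41, -0.0, 0.01]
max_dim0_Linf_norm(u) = 0.32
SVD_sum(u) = [[-0.09, -0.32, -0.05], [-0.08, -0.30, -0.05], [-0.04, -0.16, -0.02]] + [[-0.00, 0.00, -0.00], [-0.0, 0.0, -0.0], [0.00, -0.00, 0.00]] + [[-0.0, 0.00, 0.0], [0.0, -0.0, -0.0], [0.0, -0.00, -0.0]]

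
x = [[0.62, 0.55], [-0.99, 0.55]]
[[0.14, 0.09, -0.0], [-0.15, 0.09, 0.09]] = x @ [[0.18, -0.00, -0.06],[0.06, 0.17, 0.06]]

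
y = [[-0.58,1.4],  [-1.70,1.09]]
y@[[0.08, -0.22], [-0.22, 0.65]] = [[-0.35, 1.04],[-0.38, 1.08]]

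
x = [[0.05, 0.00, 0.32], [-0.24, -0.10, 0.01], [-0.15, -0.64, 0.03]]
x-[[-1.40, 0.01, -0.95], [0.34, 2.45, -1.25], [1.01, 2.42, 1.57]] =[[1.45, -0.01, 1.27], [-0.58, -2.55, 1.26], [-1.16, -3.06, -1.54]]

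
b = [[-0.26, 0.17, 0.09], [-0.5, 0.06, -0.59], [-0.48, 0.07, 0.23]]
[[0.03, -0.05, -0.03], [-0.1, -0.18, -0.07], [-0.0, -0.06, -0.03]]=b@[[0.1, 0.18, 0.08], [0.27, -0.12, -0.07], [0.12, 0.14, 0.05]]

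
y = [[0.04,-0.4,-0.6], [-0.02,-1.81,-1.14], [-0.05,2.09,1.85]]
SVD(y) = [[-0.19, 0.61, 0.77],[-0.59, -0.69, 0.41],[0.78, -0.38, 0.5]] @ diag([3.5724781881500873, 0.358041273436567, 0.0024579885664034636]) @ [[-0.01,0.78,0.63], [0.16,0.62,-0.77], [-0.99,0.09,-0.13]]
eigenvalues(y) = [1.04, -0.0, -0.96]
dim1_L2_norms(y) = [0.72, 2.14, 2.79]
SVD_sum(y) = [[0.01,-0.54,-0.43], [0.02,-1.66,-1.33], [-0.03,2.17,1.75]] + [[0.04, 0.14, -0.17], [-0.04, -0.15, 0.19], [-0.02, -0.08, 0.10]] + [[-0.0,0.0,-0.0], [-0.00,0.00,-0.0], [-0.00,0.0,-0.0]]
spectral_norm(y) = 3.57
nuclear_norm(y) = 3.93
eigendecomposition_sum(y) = [[0.04, -0.46, -0.62], [0.04, -0.42, -0.56], [-0.09, 1.05, 1.42]] + [[-0.0, -0.0, -0.00],[0.0, 0.00, 0.0],[-0.0, -0.00, -0.00]] + [[0.0, 0.07, 0.03], [-0.06, -1.39, -0.58], [0.04, 1.04, 0.43]]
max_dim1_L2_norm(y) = 2.79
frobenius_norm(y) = 3.59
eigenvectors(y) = [[0.38,  -0.99,  0.04], [0.34,  0.10,  -0.8], [-0.86,  -0.13,  0.60]]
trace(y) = 0.08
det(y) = 0.00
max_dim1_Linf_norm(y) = 2.09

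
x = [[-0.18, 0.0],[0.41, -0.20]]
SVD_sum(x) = [[-0.15, 0.06], [0.42, -0.18]] + [[-0.03, -0.06],  [-0.01, -0.02]]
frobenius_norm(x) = 0.49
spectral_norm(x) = 0.48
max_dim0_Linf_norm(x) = 0.41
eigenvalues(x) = [-0.2, -0.18]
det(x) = 0.04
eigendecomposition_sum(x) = [[-0.0,-0.0],  [4.10,-0.2]] + [[-0.18,-0.00], [-3.69,-0.00]]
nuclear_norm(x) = 0.56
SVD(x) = [[-0.34, 0.94], [0.94, 0.34]] @ diag([0.4847522547052116, 0.07426473966973585]) @ [[0.92, -0.39],[-0.39, -0.92]]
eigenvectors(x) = [[0.0,  0.05], [1.00,  1.0]]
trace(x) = -0.38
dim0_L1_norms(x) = [0.59, 0.2]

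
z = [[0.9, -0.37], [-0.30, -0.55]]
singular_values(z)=[0.98, 0.62]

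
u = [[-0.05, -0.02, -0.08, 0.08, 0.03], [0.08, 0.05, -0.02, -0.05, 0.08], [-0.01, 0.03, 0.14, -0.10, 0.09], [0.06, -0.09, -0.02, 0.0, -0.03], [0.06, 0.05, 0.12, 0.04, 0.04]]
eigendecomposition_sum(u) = [[(-0.04-0j), -0.01j, -0.02-0.01j, 0.01-0.02j, (0.02+0.01j)], [(0.02+0.04j), -0.01+0.00j, (-0+0.02j), (-0.02-0j), (0.01-0.02j)], [0.00+0.02j, (-0.01-0j), -0.01+0.01j, (-0.01-0.01j), (0.01-0.01j)], [(0.03+0.04j), (-0.01+0.01j), 0.00+0.03j, -0.03+0.00j, -0.03j], [(0.01-0.04j), (0.01+0.01j), (0.02-0.02j), (0.02+0.02j), (-0.02+0.01j)]] + [[-0.04+0.00j,0.00+0.01j,(-0.02+0.01j),0.01+0.02j,0.02-0.01j], [0.02-0.04j,-0.01-0.00j,(-0-0.02j),-0.02+0.00j,0.01+0.02j], [0.00-0.02j,(-0.01+0j),-0.01-0.01j,-0.01+0.01j,0.01+0.01j], [0.03-0.04j,-0.01-0.01j,0.00-0.03j,-0.03-0.00j,0.03j], [0.01+0.04j,(0.01-0.01j),(0.02+0.02j),(0.02-0.02j),(-0.02-0.01j)]] + [[0.02+0.01j, 0.00+0.02j, 0.00-0.01j, (0.02-0.01j), 0.02+0.01j], [(0.02-0.03j), (0.04+0.01j), -0.01-0.01j, 0.00-0.04j, 0.03-0.03j], [(-0.02+0.01j), -0.02-0.02j, 0.01j, (-0.01+0.02j), -0.03+0.01j], [(0.01+0.02j), -0.02+0.01j, 0.01-0.00j, (0.02+0.01j), 0.00+0.02j], [0.01+0.01j, (-0.01+0.01j), -0j, (0.02+0.01j), 0.01+0.02j]] + [[0.02-0.01j, -0.02j, 0.00+0.01j, (0.02+0.01j), (0.02-0.01j)], [(0.02+0.03j), 0.04-0.01j, -0.01+0.01j, 0.04j, (0.03+0.03j)], [(-0.02-0.01j), -0.02+0.02j, 0.00-0.01j, -0.01-0.02j, (-0.03-0.01j)], [0.01-0.02j, (-0.02-0.01j), (0.01+0j), (0.02-0.01j), -0.02j], [0.01-0.01j, (-0.01-0.01j), 0.00+0.00j, (0.02-0.01j), (0.01-0.02j)]] + [[-0.01-0.00j, (-0.03+0j), -0.05-0.00j, (0.02-0j), (-0.04-0j)], [0.00+0.00j, 0.00-0.00j, (0.01+0j), (-0+0j), 0.01+0.00j], [0.04+0.00j, (0.09-0j), (0.15+0j), (-0.05+0j), 0.13+0.00j], [(-0.01-0j), -0.02+0.00j, (-0.04-0j), (0.01-0j), (-0.03-0j)], [(0.02+0j), (0.04-0j), 0.08+0.00j, (-0.03+0j), (0.07+0j)]]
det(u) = 0.00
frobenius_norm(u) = 0.33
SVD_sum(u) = [[-0.02, -0.03, -0.07, 0.04, -0.04],  [0.01, 0.02, 0.05, -0.03, 0.03],  [0.04, 0.06, 0.14, -0.07, 0.07],  [-0.01, -0.01, -0.03, 0.02, -0.02],  [0.02, 0.04, 0.09, -0.05, 0.05]] + [[-0.03,0.01,0.01,0.01,-0.00], [0.07,-0.02,-0.03,-0.03,0.01], [-0.02,0.00,0.01,0.01,-0.0], [0.06,-0.01,-0.03,-0.03,0.01], [-0.02,0.00,0.01,0.01,-0.0]] + [[-0.01, 0.03, -0.03, 0.00, 0.04], [-0.01, 0.04, -0.04, 0.01, 0.05], [0.0, -0.0, 0.00, -0.0, -0.0], [0.01, -0.04, 0.03, -0.0, -0.04], [0.00, -0.01, 0.01, -0.00, -0.01]] + [[0.01,0.00,0.0,0.02,0.00], [0.00,0.0,0.00,0.01,0.00], [-0.03,-0.01,-0.01,-0.04,-0.00], [0.01,0.0,0.00,0.01,0.00], [0.05,0.02,0.02,0.08,0.00]] + [[-0.0, -0.03, 0.0, 0.01, 0.03], [0.0, 0.0, -0.0, -0.0, -0.0], [-0.0, -0.02, 0.0, 0.01, 0.02], [-0.0, -0.03, 0.0, 0.01, 0.02], [-0.0, -0.00, 0.00, 0.00, 0.00]]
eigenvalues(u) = [(-0.11+0.03j), (-0.11-0.03j), (0.09+0.06j), (0.09-0.06j), (0.22+0j)]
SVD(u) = [[-0.38, 0.28, 0.52, -0.17, 0.69], [0.27, -0.73, 0.62, -0.08, -0.05], [0.74, 0.17, -0.02, 0.46, 0.46], [-0.17, -0.58, -0.57, -0.09, 0.55], [0.46, 0.16, -0.12, -0.86, 0.06]] @ diag([0.25274773182318905, 0.12250324049432966, 0.11839815160540369, 0.1125059810430685, 0.06808687136726368]) @ [[0.20, 0.32, 0.74, -0.39, 0.4], [-0.81, 0.19, 0.39, 0.39, -0.08], [-0.15, 0.55, -0.51, 0.07, 0.64], [-0.52, -0.19, -0.19, -0.81, -0.02], [-0.10, -0.72, 0.10, 0.2, 0.65]]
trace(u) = 0.18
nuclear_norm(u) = 0.67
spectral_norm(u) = 0.25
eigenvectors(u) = [[(-0.28+0.34j), -0.28-0.34j, (-0.13-0.33j), (-0.13+0.33j), -0.27+0.00j], [(0.46+0.14j), (0.46-0.14j), (-0.64+0j), -0.64-0.00j, 0.04+0.00j], [0.23+0.17j, (0.23-0.17j), (0.41+0.21j), (0.41-0.21j), 0.83+0.00j], [0.52+0.00j, (0.52-0j), 0.24-0.33j, 0.24+0.33j, (-0.23+0j)], [(-0.29-0.38j), (-0.29+0.38j), (0.09-0.28j), 0.09+0.28j, 0.43+0.00j]]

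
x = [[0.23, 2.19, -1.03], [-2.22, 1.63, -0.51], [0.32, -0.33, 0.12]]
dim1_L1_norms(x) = [3.45, 4.36, 0.77]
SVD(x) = [[0.6, -0.80, 0.04],  [0.79, 0.6, 0.15],  [-0.14, -0.06, 0.99]] @ diag([3.2872231520093793, 1.7818971431109518, 0.0025534812611141947]) @ [[-0.5, 0.8, -0.32], [-0.86, -0.43, 0.29], [0.10, 0.42, 0.9]]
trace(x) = 1.98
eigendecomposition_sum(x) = [[0.11+1.25j, 1.09-0.52j, (-0.52+0.11j)], [-1.11+0.49j, 0.81+0.85j, -0.26-0.44j], [(0.16-0.12j), -0.17-0.10j, 0.06+0.06j]] + [[0.11-1.25j, 1.09+0.52j, -0.52-0.11j],[-1.11-0.49j, 0.81-0.85j, (-0.26+0.44j)],[0.16+0.12j, (-0.17+0.1j), 0.06-0.06j]] + [[0.00+0.00j,  0j,  -0j], [0j,  0j,  -0j], [0j,  0j,  -0j]]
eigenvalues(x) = [(0.99+2.15j), (0.99-2.15j), 0j]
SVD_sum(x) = [[-0.99, 1.58, -0.62],[-1.31, 2.08, -0.82],[0.23, -0.37, 0.15]] + [[1.22,0.61,-0.41], [-0.91,-0.45,0.31], [0.09,0.04,-0.03]] + [[0.00, 0.00, 0.00], [0.0, 0.0, 0.00], [0.00, 0.00, 0.00]]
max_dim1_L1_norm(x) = 4.36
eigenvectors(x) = [[(0.71+0j), (0.71-0j), (0.1+0j)], [0.22+0.66j, 0.22-0.66j, (0.42+0j)], [-0.06-0.10j, (-0.06+0.1j), 0.90+0.00j]]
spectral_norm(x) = 3.29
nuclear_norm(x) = 5.07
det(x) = 0.01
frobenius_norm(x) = 3.74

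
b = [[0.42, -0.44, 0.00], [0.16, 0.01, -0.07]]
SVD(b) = [[-0.98, -0.18], [-0.18, 0.98]] @ diag([0.6174522757052855, 0.13911393613281223]) @ [[-0.72, 0.70, 0.02], [0.6, 0.63, -0.50]]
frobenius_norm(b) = 0.63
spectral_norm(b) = 0.62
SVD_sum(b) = [[0.43, -0.42, -0.01], [0.08, -0.08, -0.0]] + [[-0.01,-0.02,0.01], [0.08,0.09,-0.07]]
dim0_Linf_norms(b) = [0.42, 0.44, 0.07]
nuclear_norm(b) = 0.76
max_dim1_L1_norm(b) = 0.86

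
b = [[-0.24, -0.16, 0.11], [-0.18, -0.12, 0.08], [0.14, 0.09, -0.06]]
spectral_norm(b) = 0.42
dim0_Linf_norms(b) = [0.24, 0.16, 0.11]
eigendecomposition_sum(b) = [[-0.24,-0.16,0.11],[-0.18,-0.12,0.08],[0.14,0.09,-0.06]] + [[0.0, -0.00, 0.00], [-0.0, 0.00, -0.00], [0.0, -0.0, 0.0]] + [[-0.0, 0.0, 0.00], [0.00, -0.0, -0.0], [0.00, -0.0, -0.0]]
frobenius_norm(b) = 0.42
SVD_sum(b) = [[-0.24, -0.16, 0.11], [-0.18, -0.12, 0.08], [0.14, 0.09, -0.06]] + [[0.00, -0.0, 0.0], [-0.00, 0.00, -0.00], [0.00, -0.0, 0.0]] + [[-0.0, 0.00, 0.00],[0.00, -0.00, -0.00],[0.0, -0.0, -0.00]]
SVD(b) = [[-0.73, 0.54, -0.42], [-0.54, -0.09, 0.83], [0.42, 0.84, 0.36]] @ diag([0.42401013289402983, 0.0037140681034875454, 0.001270000515700026]) @ [[0.78, 0.52, -0.35], [0.57, -0.37, 0.73], [0.25, -0.77, -0.58]]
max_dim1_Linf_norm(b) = 0.24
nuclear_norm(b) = 0.43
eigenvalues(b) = [-0.42, 0.0, -0.0]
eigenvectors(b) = [[0.73, 0.51, -0.29],  [0.54, -0.19, 0.80],  [-0.42, 0.84, 0.53]]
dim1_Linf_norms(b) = [0.24, 0.18, 0.14]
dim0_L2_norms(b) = [0.33, 0.22, 0.15]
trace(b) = -0.42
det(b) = 0.00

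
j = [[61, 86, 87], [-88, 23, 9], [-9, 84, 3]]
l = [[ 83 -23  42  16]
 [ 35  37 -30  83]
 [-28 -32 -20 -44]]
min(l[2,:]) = -44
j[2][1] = 84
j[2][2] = 3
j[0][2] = 87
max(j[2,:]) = 84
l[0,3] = 16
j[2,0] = -9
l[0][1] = -23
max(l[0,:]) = 83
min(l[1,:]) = -30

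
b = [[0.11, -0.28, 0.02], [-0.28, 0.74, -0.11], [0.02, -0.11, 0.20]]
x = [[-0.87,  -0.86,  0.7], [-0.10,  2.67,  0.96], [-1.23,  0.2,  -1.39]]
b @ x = [[-0.09, -0.84, -0.22], [0.30, 2.19, 0.67], [-0.25, -0.27, -0.37]]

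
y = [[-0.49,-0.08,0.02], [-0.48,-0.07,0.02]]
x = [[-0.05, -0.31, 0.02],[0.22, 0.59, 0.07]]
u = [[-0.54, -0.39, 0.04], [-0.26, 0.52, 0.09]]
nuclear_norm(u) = 1.25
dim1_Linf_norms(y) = [0.49, 0.48]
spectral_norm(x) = 0.70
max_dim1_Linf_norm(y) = 0.49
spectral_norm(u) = 0.69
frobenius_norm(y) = 0.69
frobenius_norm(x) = 0.71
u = y + x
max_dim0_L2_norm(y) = 0.69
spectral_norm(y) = 0.69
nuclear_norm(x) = 0.78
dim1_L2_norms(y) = [0.5, 0.49]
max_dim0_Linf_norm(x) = 0.59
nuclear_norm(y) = 0.70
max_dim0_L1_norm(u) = 0.91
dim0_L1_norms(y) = [0.97, 0.15, 0.04]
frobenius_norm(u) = 0.89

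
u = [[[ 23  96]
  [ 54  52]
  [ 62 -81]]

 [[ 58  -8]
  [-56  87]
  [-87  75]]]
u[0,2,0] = 62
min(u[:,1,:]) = -56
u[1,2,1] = 75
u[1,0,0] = 58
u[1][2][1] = 75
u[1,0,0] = 58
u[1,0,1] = -8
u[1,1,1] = 87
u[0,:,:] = [[23, 96], [54, 52], [62, -81]]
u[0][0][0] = 23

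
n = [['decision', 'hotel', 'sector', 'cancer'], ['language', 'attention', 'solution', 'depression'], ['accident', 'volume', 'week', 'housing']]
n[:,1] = ['hotel', 'attention', 'volume']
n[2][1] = 'volume'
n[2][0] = 'accident'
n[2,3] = 'housing'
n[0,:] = ['decision', 'hotel', 'sector', 'cancer']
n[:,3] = ['cancer', 'depression', 'housing']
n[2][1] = 'volume'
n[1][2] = 'solution'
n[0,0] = 'decision'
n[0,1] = 'hotel'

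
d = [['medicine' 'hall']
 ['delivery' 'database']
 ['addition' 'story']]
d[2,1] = 'story'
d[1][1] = 'database'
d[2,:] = ['addition', 'story']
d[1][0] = 'delivery'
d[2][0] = 'addition'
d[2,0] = 'addition'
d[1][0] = 'delivery'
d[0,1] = 'hall'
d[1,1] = 'database'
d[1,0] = 'delivery'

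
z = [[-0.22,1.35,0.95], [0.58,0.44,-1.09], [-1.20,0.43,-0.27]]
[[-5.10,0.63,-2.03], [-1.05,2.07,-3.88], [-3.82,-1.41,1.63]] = z@[[1.75, 1.7, -2.57], [-3.76, 1.12, -2.7], [0.38, -0.54, 1.1]]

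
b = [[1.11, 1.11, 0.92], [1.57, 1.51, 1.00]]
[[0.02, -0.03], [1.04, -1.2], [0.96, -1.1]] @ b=[[-0.02,-0.02,-0.01], [-0.73,-0.66,-0.24], [-0.66,-0.6,-0.22]]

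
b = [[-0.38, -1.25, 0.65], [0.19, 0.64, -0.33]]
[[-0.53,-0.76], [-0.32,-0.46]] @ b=[[0.06, 0.18, -0.09], [0.03, 0.11, -0.06]]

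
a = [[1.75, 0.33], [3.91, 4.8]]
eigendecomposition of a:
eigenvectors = [[-0.66, -0.10],[0.75, -1.00]]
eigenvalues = [1.37, 5.18]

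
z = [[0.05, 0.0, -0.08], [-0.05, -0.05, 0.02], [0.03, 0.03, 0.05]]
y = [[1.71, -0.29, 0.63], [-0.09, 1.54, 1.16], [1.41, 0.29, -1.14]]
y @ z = [[0.12,0.03,-0.11], [-0.05,-0.04,0.10], [0.02,-0.05,-0.16]]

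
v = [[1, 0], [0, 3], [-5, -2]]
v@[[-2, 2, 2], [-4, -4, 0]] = [[-2, 2, 2], [-12, -12, 0], [18, -2, -10]]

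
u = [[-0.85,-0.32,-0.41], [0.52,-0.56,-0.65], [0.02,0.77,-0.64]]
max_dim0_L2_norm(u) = 1.0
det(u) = -1.00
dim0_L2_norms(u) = [1.0, 1.0, 1.0]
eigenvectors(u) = [[(-0.83+0j),(-0.16-0.36j),(-0.16+0.36j)],  [(0.25+0j),(-0.68+0j),-0.68-0.00j],  [(-0.5+0j),-0.09+0.61j,(-0.09-0.61j)]]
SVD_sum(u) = [[0.05, -0.19, -0.05],[0.20, -0.77, -0.22],[-0.13, 0.5, 0.15]] + [[0.02, 0.05, -0.15], [0.08, 0.16, -0.48], [0.13, 0.26, -0.79]] + [[-0.92, -0.18, -0.21], [0.24, 0.05, 0.05], [0.02, 0.00, 0.01]]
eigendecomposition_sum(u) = [[(-0.69-0j), 0.21-0.00j, -0.41+0.00j], [(0.21+0j), (-0.06+0j), 0.12-0.00j], [(-0.41-0j), (0.13-0j), (-0.24+0j)]] + [[(-0.08+0.13j), (-0.27-0.04j), (-0-0.24j)], [(0.16+0.22j), -0.25+0.40j, -0.39-0.17j], [0.22-0.11j, 0.32+0.27j, (-0.2+0.32j)]] + [[-0.08-0.13j,-0.27+0.04j,(-0+0.24j)],[0.16-0.22j,-0.25-0.40j,-0.39+0.17j],[(0.22+0.11j),(0.32-0.27j),(-0.2-0.32j)]]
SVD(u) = [[-0.20,0.16,-0.97],[-0.82,0.52,0.26],[0.54,0.84,0.02]] @ diag([1.005273407228118, 0.9998891180769943, 0.9960156265195755]) @ [[-0.24, 0.93, 0.27], [0.15, 0.31, -0.94], [0.96, 0.19, 0.22]]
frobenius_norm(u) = 1.73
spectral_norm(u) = 1.01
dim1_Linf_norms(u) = [0.85, 0.65, 0.77]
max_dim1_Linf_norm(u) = 0.85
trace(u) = -2.05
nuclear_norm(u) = 3.00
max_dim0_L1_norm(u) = 1.7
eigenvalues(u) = [(-1+0j), (-0.53+0.85j), (-0.53-0.85j)]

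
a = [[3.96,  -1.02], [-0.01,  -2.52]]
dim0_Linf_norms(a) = [3.96, 2.52]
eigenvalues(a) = [3.96, -2.52]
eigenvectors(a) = [[1.00, 0.16], [-0.00, 0.99]]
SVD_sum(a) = [[3.76,-1.52], [0.87,-0.35]] + [[0.2, 0.50],[-0.88, -2.17]]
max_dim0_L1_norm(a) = 3.97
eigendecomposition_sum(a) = [[3.96, -0.62], [-0.01, 0.0]] + [[-0.00, -0.4],[-0.0, -2.52]]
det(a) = -9.99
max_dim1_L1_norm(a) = 4.98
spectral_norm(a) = 4.16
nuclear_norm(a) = 6.56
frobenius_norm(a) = 4.80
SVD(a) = [[-0.97, -0.23], [-0.23, 0.97]] @ diag([4.160120321583872, 2.4012286250886037]) @ [[-0.93, 0.38],[-0.38, -0.93]]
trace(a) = 1.44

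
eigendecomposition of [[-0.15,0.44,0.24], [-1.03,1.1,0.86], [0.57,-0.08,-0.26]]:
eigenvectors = [[0.48, 0.36, 0.27], [0.85, -0.34, -0.41], [0.21, 0.87, 0.87]]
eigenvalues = [0.73, 0.01, -0.04]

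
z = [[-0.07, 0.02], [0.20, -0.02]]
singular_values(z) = [0.21, 0.01]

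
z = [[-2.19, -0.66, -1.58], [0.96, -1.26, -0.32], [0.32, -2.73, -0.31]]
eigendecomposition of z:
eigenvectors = [[(0.75+0j), 0.75-0.00j, (-0.4+0j)], [(-0.14-0.39j), (-0.14+0.39j), (-0.34+0j)], [(0.06-0.52j), 0.06+0.52j, (0.85+0j)]]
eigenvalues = [(-2.2+1.44j), (-2.2-1.44j), (0.64+0j)]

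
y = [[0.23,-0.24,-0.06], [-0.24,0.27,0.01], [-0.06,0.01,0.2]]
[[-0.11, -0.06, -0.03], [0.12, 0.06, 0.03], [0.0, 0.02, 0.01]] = y@[[-0.37,0.09,-0.05], [0.13,0.31,0.07], [-0.11,0.09,0.03]]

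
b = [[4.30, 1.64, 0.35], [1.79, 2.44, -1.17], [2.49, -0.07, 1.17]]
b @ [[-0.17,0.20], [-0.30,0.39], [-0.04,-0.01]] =[[-1.24, 1.50], [-0.99, 1.32], [-0.45, 0.46]]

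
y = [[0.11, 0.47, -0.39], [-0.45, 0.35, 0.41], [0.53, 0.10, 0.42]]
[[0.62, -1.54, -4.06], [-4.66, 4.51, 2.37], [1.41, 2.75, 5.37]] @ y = [[-1.39, -0.65, -2.58], [-1.29, -0.37, 4.66], [1.76, 2.16, 2.83]]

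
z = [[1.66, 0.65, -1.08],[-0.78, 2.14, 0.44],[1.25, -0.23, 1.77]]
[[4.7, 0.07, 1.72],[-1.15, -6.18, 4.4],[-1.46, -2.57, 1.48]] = z @ [[1.49, -0.08, 0.63], [0.38, -2.56, 2.15], [-1.83, -1.73, 0.67]]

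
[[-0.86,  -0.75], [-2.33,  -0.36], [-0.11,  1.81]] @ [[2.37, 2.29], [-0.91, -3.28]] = [[-1.36, 0.49],  [-5.19, -4.15],  [-1.91, -6.19]]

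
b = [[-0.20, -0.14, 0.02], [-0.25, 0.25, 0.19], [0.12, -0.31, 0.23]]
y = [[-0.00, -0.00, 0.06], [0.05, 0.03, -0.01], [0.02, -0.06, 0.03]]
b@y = [[-0.01, -0.01, -0.01], [0.02, -0.0, -0.01], [-0.01, -0.02, 0.02]]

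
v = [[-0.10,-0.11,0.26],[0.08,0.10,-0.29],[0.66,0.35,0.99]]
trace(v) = 0.99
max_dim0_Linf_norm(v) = 0.99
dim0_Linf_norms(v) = [0.66, 0.35, 0.99]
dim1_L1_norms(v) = [0.47, 0.47, 2.0]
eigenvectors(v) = [[-0.24, -0.70, 0.59],[0.26, 0.69, -0.8],[-0.94, 0.21, -0.11]]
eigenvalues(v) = [1.06, -0.07, 0.0]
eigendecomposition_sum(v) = [[0.15,0.07,0.25], [-0.17,-0.08,-0.28], [0.59,0.30,0.99]] + [[-0.24, -0.18, 0.01],[0.24, 0.18, -0.01],[0.07, 0.05, -0.00]] + [[-0.01, -0.01, -0.00], [0.01, 0.01, 0.0], [0.00, 0.00, 0.00]]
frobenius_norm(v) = 1.31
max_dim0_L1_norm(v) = 1.54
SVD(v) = [[0.11,0.70,0.71], [-0.14,-0.69,0.71], [0.98,-0.18,0.02]] @ diag([1.258338524294442, 0.3807676996783406, 0.00034228372913309204]) @ [[0.5, 0.25, 0.83], [-0.63, -0.55, 0.55], [-0.59, 0.8, 0.11]]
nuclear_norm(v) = 1.64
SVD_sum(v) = [[0.07, 0.03, 0.11], [-0.09, -0.04, -0.15], [0.62, 0.31, 1.03]] + [[-0.17, -0.15, 0.15],[0.17, 0.14, -0.14],[0.04, 0.04, -0.04]] + [[-0.0, 0.0, 0.0], [-0.0, 0.00, 0.00], [-0.0, 0.0, 0.0]]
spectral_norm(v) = 1.26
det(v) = -0.00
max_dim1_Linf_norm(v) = 0.99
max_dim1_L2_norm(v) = 1.24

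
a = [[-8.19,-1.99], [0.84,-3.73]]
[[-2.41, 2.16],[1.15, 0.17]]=a@[[0.35, -0.24], [-0.23, -0.1]]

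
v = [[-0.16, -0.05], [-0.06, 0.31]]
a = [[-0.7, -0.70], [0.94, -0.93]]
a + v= [[-0.86, -0.75], [0.88, -0.62]]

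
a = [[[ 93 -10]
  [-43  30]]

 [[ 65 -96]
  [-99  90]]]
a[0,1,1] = 30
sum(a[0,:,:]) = 70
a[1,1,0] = -99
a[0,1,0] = -43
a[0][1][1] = 30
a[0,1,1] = 30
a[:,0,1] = [-10, -96]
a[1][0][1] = -96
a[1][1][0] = -99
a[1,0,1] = -96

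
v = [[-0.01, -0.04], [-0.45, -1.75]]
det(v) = -0.00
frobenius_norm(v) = 1.81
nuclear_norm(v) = 1.81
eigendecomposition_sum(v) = [[0.0, -0.00], [-0.00, 0.00]] + [[-0.01, -0.04], [-0.45, -1.75]]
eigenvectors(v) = [[0.97, 0.02], [-0.25, 1.00]]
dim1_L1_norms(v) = [0.05, 2.2]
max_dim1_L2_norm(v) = 1.81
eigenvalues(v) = [0.0, -1.76]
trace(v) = -1.76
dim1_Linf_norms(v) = [0.04, 1.75]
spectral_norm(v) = 1.81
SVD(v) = [[-0.02, -1.00], [-1.0, 0.02]] @ diag([1.807401428424291, 0.00027664025940050567]) @ [[0.25, 0.97], [-0.97, 0.25]]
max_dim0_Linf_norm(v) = 1.75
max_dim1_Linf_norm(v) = 1.75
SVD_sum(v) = [[-0.01, -0.04], [-0.45, -1.75]] + [[0.0, -0.00], [-0.0, 0.00]]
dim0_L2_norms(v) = [0.45, 1.75]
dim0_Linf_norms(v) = [0.45, 1.75]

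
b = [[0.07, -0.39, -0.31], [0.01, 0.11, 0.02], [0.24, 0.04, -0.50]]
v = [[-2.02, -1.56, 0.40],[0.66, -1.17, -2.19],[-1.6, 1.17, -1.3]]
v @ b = [[-0.06, 0.63, 0.39], [-0.49, -0.47, 0.87], [-0.41, 0.7, 1.17]]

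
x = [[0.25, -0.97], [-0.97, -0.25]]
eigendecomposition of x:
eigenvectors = [[0.79, 0.61], [-0.61, 0.79]]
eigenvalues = [1.0, -1.0]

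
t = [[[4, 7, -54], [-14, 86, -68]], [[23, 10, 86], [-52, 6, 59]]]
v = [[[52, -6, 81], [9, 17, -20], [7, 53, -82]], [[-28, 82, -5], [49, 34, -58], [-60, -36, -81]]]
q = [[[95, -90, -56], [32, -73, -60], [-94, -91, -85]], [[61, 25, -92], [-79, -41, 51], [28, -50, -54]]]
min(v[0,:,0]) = 7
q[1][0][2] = -92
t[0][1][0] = -14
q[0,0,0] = 95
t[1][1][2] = 59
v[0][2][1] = 53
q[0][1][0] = 32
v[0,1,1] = 17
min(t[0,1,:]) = -68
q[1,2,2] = -54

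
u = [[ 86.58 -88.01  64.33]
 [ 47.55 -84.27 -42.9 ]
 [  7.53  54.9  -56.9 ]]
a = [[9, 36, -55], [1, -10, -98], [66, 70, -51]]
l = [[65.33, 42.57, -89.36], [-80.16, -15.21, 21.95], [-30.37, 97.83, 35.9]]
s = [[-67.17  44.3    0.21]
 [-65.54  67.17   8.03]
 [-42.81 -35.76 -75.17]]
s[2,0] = -42.81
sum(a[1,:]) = -107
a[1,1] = -10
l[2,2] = 35.9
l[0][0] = 65.33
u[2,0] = 7.53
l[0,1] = 42.57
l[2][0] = -30.37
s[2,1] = -35.76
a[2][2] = -51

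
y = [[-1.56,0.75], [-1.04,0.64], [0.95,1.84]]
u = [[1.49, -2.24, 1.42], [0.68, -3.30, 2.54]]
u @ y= [[1.35, 2.3], [4.78, 3.07]]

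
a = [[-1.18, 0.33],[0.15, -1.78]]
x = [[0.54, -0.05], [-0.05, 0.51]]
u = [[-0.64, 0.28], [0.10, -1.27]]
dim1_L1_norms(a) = [1.51, 1.93]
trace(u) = -1.91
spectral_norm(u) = 1.33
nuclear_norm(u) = 1.92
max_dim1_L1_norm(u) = 1.37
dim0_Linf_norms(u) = [0.64, 1.27]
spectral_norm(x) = 0.58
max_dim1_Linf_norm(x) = 0.54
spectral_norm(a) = 1.87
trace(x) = 1.05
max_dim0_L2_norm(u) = 1.3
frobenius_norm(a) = 2.17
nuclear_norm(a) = 2.97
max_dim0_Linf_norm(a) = 1.78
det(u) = 0.78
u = a + x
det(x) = 0.27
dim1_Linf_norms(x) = [0.54, 0.51]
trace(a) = -2.96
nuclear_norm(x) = 1.05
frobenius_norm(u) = 1.45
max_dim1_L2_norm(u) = 1.27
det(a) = 2.05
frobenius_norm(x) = 0.75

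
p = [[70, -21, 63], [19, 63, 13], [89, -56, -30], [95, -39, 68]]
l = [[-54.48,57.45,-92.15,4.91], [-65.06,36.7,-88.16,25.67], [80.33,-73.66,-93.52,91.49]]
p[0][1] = -21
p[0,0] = 70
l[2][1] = -73.66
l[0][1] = 57.45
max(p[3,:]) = 95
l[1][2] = -88.16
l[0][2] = -92.15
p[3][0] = 95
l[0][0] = -54.48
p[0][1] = -21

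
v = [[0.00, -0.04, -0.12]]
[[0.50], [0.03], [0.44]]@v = [[0.0,-0.02,-0.06], [0.00,-0.0,-0.00], [0.00,-0.02,-0.05]]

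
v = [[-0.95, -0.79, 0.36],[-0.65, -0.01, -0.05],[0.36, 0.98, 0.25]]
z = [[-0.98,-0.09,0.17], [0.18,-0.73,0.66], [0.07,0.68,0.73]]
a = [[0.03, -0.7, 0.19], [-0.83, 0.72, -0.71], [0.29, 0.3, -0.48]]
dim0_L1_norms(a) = [1.15, 1.72, 1.38]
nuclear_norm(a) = 2.45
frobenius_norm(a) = 1.63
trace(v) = -0.71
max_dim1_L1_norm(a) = 2.26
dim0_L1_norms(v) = [1.96, 1.78, 0.66]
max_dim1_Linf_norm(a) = 0.83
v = z + a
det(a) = 0.33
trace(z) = -0.98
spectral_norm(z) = 1.00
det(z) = 1.00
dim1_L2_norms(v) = [1.29, 0.65, 1.07]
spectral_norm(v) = 1.63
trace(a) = 0.27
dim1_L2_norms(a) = [0.73, 1.31, 0.64]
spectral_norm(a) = 1.45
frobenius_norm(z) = 1.73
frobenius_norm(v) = 1.80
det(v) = -0.39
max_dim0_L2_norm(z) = 1.0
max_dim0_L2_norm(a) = 1.05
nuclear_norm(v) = 2.66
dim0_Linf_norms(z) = [0.98, 0.73, 0.73]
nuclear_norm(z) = 3.00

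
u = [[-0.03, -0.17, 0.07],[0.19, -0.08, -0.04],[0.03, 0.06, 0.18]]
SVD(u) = [[0.27, -0.69, -0.67], [0.86, -0.13, 0.48], [-0.42, -0.71, 0.57]] @ diag([0.2208532133815708, 0.19286438438501355, 0.17241573992772263]) @ [[0.65, -0.63, -0.42],[-0.13, 0.45, -0.88],[0.75, 0.63, 0.21]]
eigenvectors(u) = [[-0.06-0.67j, (-0.06+0.67j), 0.27+0.00j], [-0.72+0.00j, (-0.72-0j), (0.05+0j)], [0.08+0.14j, 0.08-0.14j, (0.96+0j)]]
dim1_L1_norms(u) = [0.27, 0.31, 0.27]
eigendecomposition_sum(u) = [[(-0.02+0.09j),-0.09-0.03j,0.01-0.02j], [0.09+0.03j,-0.04+0.09j,(-0.02-0.01j)], [-0.00-0.02j,(0.02-0j),0.01j]] + [[-0.02-0.09j, (-0.09+0.03j), (0.01+0.02j)], [(0.09-0.03j), -0.04-0.09j, -0.02+0.01j], [(-0+0.02j), 0.02+0.00j, -0.01j]] + [[0.01-0.00j, 0.00+0.00j, 0.05-0.00j],[-0j, 0j, (0.01-0j)],[(0.04-0j), 0.02+0.00j, 0.18-0.00j]]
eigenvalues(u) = [(-0.06+0.19j), (-0.06-0.19j), (0.19+0j)]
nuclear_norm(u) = 0.59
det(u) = 0.01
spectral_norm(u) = 0.22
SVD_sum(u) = [[0.04, -0.04, -0.02], [0.12, -0.12, -0.08], [-0.06, 0.06, 0.04]] + [[0.02,-0.06,0.12], [0.00,-0.01,0.02], [0.02,-0.06,0.12]] + [[-0.09,-0.07,-0.02], [0.06,0.05,0.02], [0.07,0.06,0.02]]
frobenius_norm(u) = 0.34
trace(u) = 0.07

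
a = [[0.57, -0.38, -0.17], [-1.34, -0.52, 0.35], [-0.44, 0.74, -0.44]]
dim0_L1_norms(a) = [2.35, 1.64, 0.96]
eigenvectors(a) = [[-0.62, 0.23, -0.08], [0.62, 0.18, -0.67], [0.48, 0.96, 0.74]]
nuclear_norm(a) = 2.90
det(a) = 0.47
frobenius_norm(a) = 1.90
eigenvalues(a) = [1.08, -0.41, -1.06]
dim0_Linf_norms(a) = [1.34, 0.74, 0.44]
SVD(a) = [[-0.34,-0.38,0.86],[0.93,-0.27,0.24],[0.14,0.88,0.45]] @ diag([1.5559634163759986, 1.0572952707070318, 0.2874100858356853]) @ [[-0.96, -0.17, 0.21], [-0.24, 0.89, -0.39], [-0.12, -0.43, -0.90]]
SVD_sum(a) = [[0.5, 0.09, -0.11], [-1.4, -0.24, 0.30], [-0.20, -0.03, 0.04]] + [[0.1, -0.36, 0.16], [0.07, -0.25, 0.11], [-0.22, 0.83, -0.37]] + [[-0.03, -0.11, -0.22], [-0.01, -0.03, -0.06], [-0.02, -0.06, -0.11]]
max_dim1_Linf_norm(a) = 1.34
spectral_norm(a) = 1.56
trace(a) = -0.39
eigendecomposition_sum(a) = [[0.74, -0.24, -0.14], [-0.74, 0.24, 0.14], [-0.57, 0.18, 0.11]] + [[-0.11, -0.06, -0.06], [-0.08, -0.04, -0.05], [-0.44, -0.23, -0.26]] + [[-0.06, -0.08, 0.03], [-0.52, -0.72, 0.26], [0.57, 0.79, -0.29]]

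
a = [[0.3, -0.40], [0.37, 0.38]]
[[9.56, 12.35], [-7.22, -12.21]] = a @ [[2.84,-0.74], [-21.77,-31.42]]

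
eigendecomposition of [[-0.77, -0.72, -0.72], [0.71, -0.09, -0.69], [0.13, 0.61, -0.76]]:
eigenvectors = [[(0.04-0.63j),(0.04+0.63j),0.82+0.00j], [-0.67+0.00j,-0.67-0.00j,-0.30+0.00j], [(-0.22+0.32j),(-0.22-0.32j),0.48+0.00j]]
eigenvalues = [(-0.35+0.99j), (-0.35-0.99j), (-0.92+0j)]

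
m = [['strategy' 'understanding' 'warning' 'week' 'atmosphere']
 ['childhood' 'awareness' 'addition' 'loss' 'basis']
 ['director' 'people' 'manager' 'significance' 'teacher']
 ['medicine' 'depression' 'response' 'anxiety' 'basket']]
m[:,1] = ['understanding', 'awareness', 'people', 'depression']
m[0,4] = 'atmosphere'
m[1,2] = 'addition'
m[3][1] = 'depression'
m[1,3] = 'loss'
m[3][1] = 'depression'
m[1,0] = 'childhood'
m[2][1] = 'people'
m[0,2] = 'warning'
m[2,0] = 'director'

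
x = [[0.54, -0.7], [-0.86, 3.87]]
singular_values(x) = [4.05, 0.37]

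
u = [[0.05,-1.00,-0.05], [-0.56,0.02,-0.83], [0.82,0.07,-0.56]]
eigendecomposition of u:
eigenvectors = [[0.68+0.00j, (0.17-0.5j), (0.17+0.5j)], [(-0.66+0j), -0.16-0.50j, (-0.16+0.5j)], [(0.33+0j), -0.67+0.00j, -0.67-0.00j]]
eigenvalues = [(1+0j), (-0.75+0.66j), (-0.75-0.66j)]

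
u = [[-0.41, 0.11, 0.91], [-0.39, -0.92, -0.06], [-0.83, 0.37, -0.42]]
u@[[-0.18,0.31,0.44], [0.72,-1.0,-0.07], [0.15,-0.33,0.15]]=[[0.29, -0.54, -0.05], [-0.60, 0.82, -0.12], [0.35, -0.49, -0.45]]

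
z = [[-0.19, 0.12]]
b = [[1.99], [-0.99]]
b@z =[[-0.38, 0.24], [0.19, -0.12]]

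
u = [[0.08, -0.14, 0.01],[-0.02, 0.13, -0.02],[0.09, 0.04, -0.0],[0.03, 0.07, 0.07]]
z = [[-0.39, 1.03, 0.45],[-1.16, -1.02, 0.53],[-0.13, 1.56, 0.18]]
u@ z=[[0.13, 0.24, -0.04], [-0.14, -0.18, 0.06], [-0.08, 0.05, 0.06], [-0.10, 0.07, 0.06]]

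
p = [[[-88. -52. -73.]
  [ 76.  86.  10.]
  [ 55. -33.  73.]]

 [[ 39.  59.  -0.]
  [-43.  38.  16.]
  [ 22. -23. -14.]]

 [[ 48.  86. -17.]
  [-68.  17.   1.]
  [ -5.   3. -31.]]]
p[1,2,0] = 22.0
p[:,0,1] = [-52.0, 59.0, 86.0]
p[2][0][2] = -17.0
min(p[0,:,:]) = -88.0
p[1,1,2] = 16.0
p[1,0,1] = 59.0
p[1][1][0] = -43.0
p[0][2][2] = 73.0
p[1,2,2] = -14.0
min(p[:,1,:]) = -68.0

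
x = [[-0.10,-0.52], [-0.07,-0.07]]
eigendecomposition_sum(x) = [[-0.15, -0.38], [-0.05, -0.13]] + [[0.05, -0.14], [-0.02, 0.06]]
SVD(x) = [[-0.99, -0.15], [-0.15, 0.99]] @ diag([0.5359013791709525, 0.05486084033872473]) @ [[0.20, 0.98],[-0.98, 0.2]]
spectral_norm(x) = 0.54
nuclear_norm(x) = 0.59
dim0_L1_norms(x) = [0.17, 0.59]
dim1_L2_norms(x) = [0.53, 0.1]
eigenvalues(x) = [-0.28, 0.11]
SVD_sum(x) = [[-0.11, -0.52],[-0.02, -0.08]] + [[0.01, -0.0],[-0.05, 0.01]]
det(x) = -0.03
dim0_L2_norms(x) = [0.12, 0.52]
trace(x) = -0.17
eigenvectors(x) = [[-0.95, 0.93], [-0.32, -0.37]]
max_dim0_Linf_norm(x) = 0.52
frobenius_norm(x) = 0.54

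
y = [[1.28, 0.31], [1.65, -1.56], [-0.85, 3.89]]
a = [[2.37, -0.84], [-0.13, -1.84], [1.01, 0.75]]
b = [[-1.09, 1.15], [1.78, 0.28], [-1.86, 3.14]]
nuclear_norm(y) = 6.18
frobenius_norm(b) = 4.37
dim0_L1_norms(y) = [3.78, 5.76]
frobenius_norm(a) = 3.36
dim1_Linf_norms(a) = [2.37, 1.84, 1.01]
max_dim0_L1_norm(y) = 5.76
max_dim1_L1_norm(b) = 5.0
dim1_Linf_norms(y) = [1.28, 1.65, 3.89]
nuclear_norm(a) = 4.72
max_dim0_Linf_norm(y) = 3.89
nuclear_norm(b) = 5.69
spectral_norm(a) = 2.66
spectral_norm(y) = 4.44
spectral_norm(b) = 4.04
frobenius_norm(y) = 4.77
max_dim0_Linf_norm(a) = 2.37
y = b + a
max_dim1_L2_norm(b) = 3.65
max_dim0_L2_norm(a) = 2.58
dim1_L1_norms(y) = [1.59, 3.21, 4.74]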